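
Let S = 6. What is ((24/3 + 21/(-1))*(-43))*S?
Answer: 3354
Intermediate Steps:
((24/3 + 21/(-1))*(-43))*S = ((24/3 + 21/(-1))*(-43))*6 = ((24*(⅓) + 21*(-1))*(-43))*6 = ((8 - 21)*(-43))*6 = -13*(-43)*6 = 559*6 = 3354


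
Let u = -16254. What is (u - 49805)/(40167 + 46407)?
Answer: -66059/86574 ≈ -0.76303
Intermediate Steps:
(u - 49805)/(40167 + 46407) = (-16254 - 49805)/(40167 + 46407) = -66059/86574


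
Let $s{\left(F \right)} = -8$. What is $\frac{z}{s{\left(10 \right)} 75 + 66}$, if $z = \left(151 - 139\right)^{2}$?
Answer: $- \frac{24}{89} \approx -0.26966$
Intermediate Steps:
$z = 144$ ($z = \left(151 - 139\right)^{2} = 12^{2} = 144$)
$\frac{z}{s{\left(10 \right)} 75 + 66} = \frac{144}{\left(-8\right) 75 + 66} = \frac{144}{-600 + 66} = \frac{144}{-534} = 144 \left(- \frac{1}{534}\right) = - \frac{24}{89}$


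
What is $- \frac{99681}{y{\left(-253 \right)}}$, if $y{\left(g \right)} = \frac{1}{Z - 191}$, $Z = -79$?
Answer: $26913870$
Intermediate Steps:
$y{\left(g \right)} = - \frac{1}{270}$ ($y{\left(g \right)} = \frac{1}{-79 - 191} = \frac{1}{-270} = - \frac{1}{270}$)
$- \frac{99681}{y{\left(-253 \right)}} = - \frac{99681}{- \frac{1}{270}} = \left(-99681\right) \left(-270\right) = 26913870$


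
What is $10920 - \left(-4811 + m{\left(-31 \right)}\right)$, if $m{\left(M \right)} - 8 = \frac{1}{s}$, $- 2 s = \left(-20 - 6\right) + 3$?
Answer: $\frac{361627}{23} \approx 15723.0$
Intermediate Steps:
$s = \frac{23}{2}$ ($s = - \frac{\left(-20 - 6\right) + 3}{2} = - \frac{-26 + 3}{2} = \left(- \frac{1}{2}\right) \left(-23\right) = \frac{23}{2} \approx 11.5$)
$m{\left(M \right)} = \frac{186}{23}$ ($m{\left(M \right)} = 8 + \frac{1}{\frac{23}{2}} = 8 + \frac{2}{23} = \frac{186}{23}$)
$10920 - \left(-4811 + m{\left(-31 \right)}\right) = 10920 - \left(-4811 + \frac{186}{23}\right) = 10920 - - \frac{110467}{23} = 10920 + \frac{110467}{23} = \frac{361627}{23}$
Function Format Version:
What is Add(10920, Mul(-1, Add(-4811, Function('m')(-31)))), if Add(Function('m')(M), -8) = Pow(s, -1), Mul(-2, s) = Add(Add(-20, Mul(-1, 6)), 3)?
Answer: Rational(361627, 23) ≈ 15723.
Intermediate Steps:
s = Rational(23, 2) (s = Mul(Rational(-1, 2), Add(Add(-20, Mul(-1, 6)), 3)) = Mul(Rational(-1, 2), Add(Add(-20, -6), 3)) = Mul(Rational(-1, 2), Add(-26, 3)) = Mul(Rational(-1, 2), -23) = Rational(23, 2) ≈ 11.500)
Function('m')(M) = Rational(186, 23) (Function('m')(M) = Add(8, Pow(Rational(23, 2), -1)) = Add(8, Rational(2, 23)) = Rational(186, 23))
Add(10920, Mul(-1, Add(-4811, Function('m')(-31)))) = Add(10920, Mul(-1, Add(-4811, Rational(186, 23)))) = Add(10920, Mul(-1, Rational(-110467, 23))) = Add(10920, Rational(110467, 23)) = Rational(361627, 23)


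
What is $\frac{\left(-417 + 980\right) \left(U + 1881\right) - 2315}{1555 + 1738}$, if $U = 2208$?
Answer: $\frac{2299792}{3293} \approx 698.39$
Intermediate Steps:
$\frac{\left(-417 + 980\right) \left(U + 1881\right) - 2315}{1555 + 1738} = \frac{\left(-417 + 980\right) \left(2208 + 1881\right) - 2315}{1555 + 1738} = \frac{563 \cdot 4089 - 2315}{3293} = \left(2302107 - 2315\right) \frac{1}{3293} = 2299792 \cdot \frac{1}{3293} = \frac{2299792}{3293}$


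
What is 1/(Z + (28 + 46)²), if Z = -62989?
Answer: -1/57513 ≈ -1.7387e-5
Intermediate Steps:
1/(Z + (28 + 46)²) = 1/(-62989 + (28 + 46)²) = 1/(-62989 + 74²) = 1/(-62989 + 5476) = 1/(-57513) = -1/57513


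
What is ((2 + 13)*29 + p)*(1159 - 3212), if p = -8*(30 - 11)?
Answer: -580999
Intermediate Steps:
p = -152 (p = -8*19 = -152)
((2 + 13)*29 + p)*(1159 - 3212) = ((2 + 13)*29 - 152)*(1159 - 3212) = (15*29 - 152)*(-2053) = (435 - 152)*(-2053) = 283*(-2053) = -580999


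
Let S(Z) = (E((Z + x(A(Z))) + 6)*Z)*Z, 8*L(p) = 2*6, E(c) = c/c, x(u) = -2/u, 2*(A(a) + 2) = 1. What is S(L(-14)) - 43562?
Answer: -174239/4 ≈ -43560.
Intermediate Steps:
A(a) = -3/2 (A(a) = -2 + (½)*1 = -2 + ½ = -3/2)
E(c) = 1
L(p) = 3/2 (L(p) = (2*6)/8 = (⅛)*12 = 3/2)
S(Z) = Z² (S(Z) = (1*Z)*Z = Z*Z = Z²)
S(L(-14)) - 43562 = (3/2)² - 43562 = 9/4 - 43562 = -174239/4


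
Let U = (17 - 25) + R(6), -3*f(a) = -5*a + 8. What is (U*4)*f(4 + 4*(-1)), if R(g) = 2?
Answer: 64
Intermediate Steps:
f(a) = -8/3 + 5*a/3 (f(a) = -(-5*a + 8)/3 = -(8 - 5*a)/3 = -8/3 + 5*a/3)
U = -6 (U = (17 - 25) + 2 = -8 + 2 = -6)
(U*4)*f(4 + 4*(-1)) = (-6*4)*(-8/3 + 5*(4 + 4*(-1))/3) = -24*(-8/3 + 5*(4 - 4)/3) = -24*(-8/3 + (5/3)*0) = -24*(-8/3 + 0) = -24*(-8/3) = 64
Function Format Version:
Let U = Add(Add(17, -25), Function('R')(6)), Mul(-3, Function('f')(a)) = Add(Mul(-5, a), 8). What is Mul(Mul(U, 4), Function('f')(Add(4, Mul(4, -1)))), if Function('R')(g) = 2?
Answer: 64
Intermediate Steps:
Function('f')(a) = Add(Rational(-8, 3), Mul(Rational(5, 3), a)) (Function('f')(a) = Mul(Rational(-1, 3), Add(Mul(-5, a), 8)) = Mul(Rational(-1, 3), Add(8, Mul(-5, a))) = Add(Rational(-8, 3), Mul(Rational(5, 3), a)))
U = -6 (U = Add(Add(17, -25), 2) = Add(-8, 2) = -6)
Mul(Mul(U, 4), Function('f')(Add(4, Mul(4, -1)))) = Mul(Mul(-6, 4), Add(Rational(-8, 3), Mul(Rational(5, 3), Add(4, Mul(4, -1))))) = Mul(-24, Add(Rational(-8, 3), Mul(Rational(5, 3), Add(4, -4)))) = Mul(-24, Add(Rational(-8, 3), Mul(Rational(5, 3), 0))) = Mul(-24, Add(Rational(-8, 3), 0)) = Mul(-24, Rational(-8, 3)) = 64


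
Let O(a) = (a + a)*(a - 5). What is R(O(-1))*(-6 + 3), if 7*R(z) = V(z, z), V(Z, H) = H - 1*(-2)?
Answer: -6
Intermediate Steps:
O(a) = 2*a*(-5 + a) (O(a) = (2*a)*(-5 + a) = 2*a*(-5 + a))
V(Z, H) = 2 + H (V(Z, H) = H + 2 = 2 + H)
R(z) = 2/7 + z/7 (R(z) = (2 + z)/7 = 2/7 + z/7)
R(O(-1))*(-6 + 3) = (2/7 + (2*(-1)*(-5 - 1))/7)*(-6 + 3) = (2/7 + (2*(-1)*(-6))/7)*(-3) = (2/7 + (⅐)*12)*(-3) = (2/7 + 12/7)*(-3) = 2*(-3) = -6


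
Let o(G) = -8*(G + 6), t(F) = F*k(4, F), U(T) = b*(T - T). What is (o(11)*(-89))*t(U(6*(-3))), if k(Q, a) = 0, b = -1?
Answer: 0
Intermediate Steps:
U(T) = 0 (U(T) = -(T - T) = -1*0 = 0)
t(F) = 0 (t(F) = F*0 = 0)
o(G) = -48 - 8*G (o(G) = -8*(6 + G) = -48 - 8*G)
(o(11)*(-89))*t(U(6*(-3))) = ((-48 - 8*11)*(-89))*0 = ((-48 - 88)*(-89))*0 = -136*(-89)*0 = 12104*0 = 0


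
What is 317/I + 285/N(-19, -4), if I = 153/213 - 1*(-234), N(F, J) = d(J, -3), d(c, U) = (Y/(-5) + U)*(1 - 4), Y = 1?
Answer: 8275987/266640 ≈ 31.038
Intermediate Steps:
d(c, U) = ⅗ - 3*U (d(c, U) = (1/(-5) + U)*(1 - 4) = (1*(-⅕) + U)*(-3) = (-⅕ + U)*(-3) = ⅗ - 3*U)
N(F, J) = 48/5 (N(F, J) = ⅗ - 3*(-3) = ⅗ + 9 = 48/5)
I = 16665/71 (I = 153*(1/213) + 234 = 51/71 + 234 = 16665/71 ≈ 234.72)
317/I + 285/N(-19, -4) = 317/(16665/71) + 285/(48/5) = 317*(71/16665) + 285*(5/48) = 22507/16665 + 475/16 = 8275987/266640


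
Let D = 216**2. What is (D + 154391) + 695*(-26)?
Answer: 182977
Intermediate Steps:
D = 46656
(D + 154391) + 695*(-26) = (46656 + 154391) + 695*(-26) = 201047 - 18070 = 182977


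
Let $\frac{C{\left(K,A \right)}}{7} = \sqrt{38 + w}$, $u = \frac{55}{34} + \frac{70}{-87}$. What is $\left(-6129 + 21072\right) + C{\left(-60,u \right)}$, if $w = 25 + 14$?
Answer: $14943 + 7 \sqrt{77} \approx 15004.0$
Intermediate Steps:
$w = 39$
$u = \frac{2405}{2958}$ ($u = 55 \cdot \frac{1}{34} + 70 \left(- \frac{1}{87}\right) = \frac{55}{34} - \frac{70}{87} = \frac{2405}{2958} \approx 0.81305$)
$C{\left(K,A \right)} = 7 \sqrt{77}$ ($C{\left(K,A \right)} = 7 \sqrt{38 + 39} = 7 \sqrt{77}$)
$\left(-6129 + 21072\right) + C{\left(-60,u \right)} = \left(-6129 + 21072\right) + 7 \sqrt{77} = 14943 + 7 \sqrt{77}$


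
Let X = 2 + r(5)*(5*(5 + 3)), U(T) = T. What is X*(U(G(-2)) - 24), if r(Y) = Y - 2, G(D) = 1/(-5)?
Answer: -14762/5 ≈ -2952.4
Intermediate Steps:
G(D) = -1/5
r(Y) = -2 + Y
X = 122 (X = 2 + (-2 + 5)*(5*(5 + 3)) = 2 + 3*(5*8) = 2 + 3*40 = 2 + 120 = 122)
X*(U(G(-2)) - 24) = 122*(-1/5 - 24) = 122*(-121/5) = -14762/5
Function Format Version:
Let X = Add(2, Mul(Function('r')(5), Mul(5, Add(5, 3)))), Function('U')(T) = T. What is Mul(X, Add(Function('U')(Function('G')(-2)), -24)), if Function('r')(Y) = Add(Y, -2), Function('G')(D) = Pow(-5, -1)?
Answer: Rational(-14762, 5) ≈ -2952.4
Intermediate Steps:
Function('G')(D) = Rational(-1, 5)
Function('r')(Y) = Add(-2, Y)
X = 122 (X = Add(2, Mul(Add(-2, 5), Mul(5, Add(5, 3)))) = Add(2, Mul(3, Mul(5, 8))) = Add(2, Mul(3, 40)) = Add(2, 120) = 122)
Mul(X, Add(Function('U')(Function('G')(-2)), -24)) = Mul(122, Add(Rational(-1, 5), -24)) = Mul(122, Rational(-121, 5)) = Rational(-14762, 5)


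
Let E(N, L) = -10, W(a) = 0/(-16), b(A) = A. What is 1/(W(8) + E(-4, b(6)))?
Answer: -1/10 ≈ -0.10000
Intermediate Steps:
W(a) = 0 (W(a) = 0*(-1/16) = 0)
1/(W(8) + E(-4, b(6))) = 1/(0 - 10) = 1/(-10) = -1/10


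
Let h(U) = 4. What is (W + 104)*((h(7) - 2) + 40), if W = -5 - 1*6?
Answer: 3906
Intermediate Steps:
W = -11 (W = -5 - 6 = -11)
(W + 104)*((h(7) - 2) + 40) = (-11 + 104)*((4 - 2) + 40) = 93*(2 + 40) = 93*42 = 3906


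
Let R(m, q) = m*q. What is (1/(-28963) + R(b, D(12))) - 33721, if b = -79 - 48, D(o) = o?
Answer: -1020800936/28963 ≈ -35245.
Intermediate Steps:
b = -127
(1/(-28963) + R(b, D(12))) - 33721 = (1/(-28963) - 127*12) - 33721 = (-1/28963 - 1524) - 33721 = -44139613/28963 - 33721 = -1020800936/28963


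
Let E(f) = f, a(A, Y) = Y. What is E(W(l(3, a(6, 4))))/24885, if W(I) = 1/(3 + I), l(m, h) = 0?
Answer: 1/74655 ≈ 1.3395e-5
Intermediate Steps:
E(W(l(3, a(6, 4))))/24885 = 1/((3 + 0)*24885) = (1/24885)/3 = (1/3)*(1/24885) = 1/74655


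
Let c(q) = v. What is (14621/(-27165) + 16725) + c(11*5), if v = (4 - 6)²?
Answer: 454428664/27165 ≈ 16728.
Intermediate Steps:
v = 4 (v = (-2)² = 4)
c(q) = 4
(14621/(-27165) + 16725) + c(11*5) = (14621/(-27165) + 16725) + 4 = (14621*(-1/27165) + 16725) + 4 = (-14621/27165 + 16725) + 4 = 454320004/27165 + 4 = 454428664/27165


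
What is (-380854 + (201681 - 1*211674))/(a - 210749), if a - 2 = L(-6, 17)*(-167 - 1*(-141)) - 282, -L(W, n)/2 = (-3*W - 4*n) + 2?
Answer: 390847/213525 ≈ 1.8305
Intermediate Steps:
L(W, n) = -4 + 6*W + 8*n (L(W, n) = -2*((-3*W - 4*n) + 2) = -2*((-4*n - 3*W) + 2) = -2*(2 - 4*n - 3*W) = -4 + 6*W + 8*n)
a = -2776 (a = 2 + ((-4 + 6*(-6) + 8*17)*(-167 - 1*(-141)) - 282) = 2 + ((-4 - 36 + 136)*(-167 + 141) - 282) = 2 + (96*(-26) - 282) = 2 + (-2496 - 282) = 2 - 2778 = -2776)
(-380854 + (201681 - 1*211674))/(a - 210749) = (-380854 + (201681 - 1*211674))/(-2776 - 210749) = (-380854 + (201681 - 211674))/(-213525) = (-380854 - 9993)*(-1/213525) = -390847*(-1/213525) = 390847/213525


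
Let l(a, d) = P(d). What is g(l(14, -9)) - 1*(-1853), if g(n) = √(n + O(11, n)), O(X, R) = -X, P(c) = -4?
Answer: 1853 + I*√15 ≈ 1853.0 + 3.873*I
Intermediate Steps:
l(a, d) = -4
g(n) = √(-11 + n) (g(n) = √(n - 1*11) = √(n - 11) = √(-11 + n))
g(l(14, -9)) - 1*(-1853) = √(-11 - 4) - 1*(-1853) = √(-15) + 1853 = I*√15 + 1853 = 1853 + I*√15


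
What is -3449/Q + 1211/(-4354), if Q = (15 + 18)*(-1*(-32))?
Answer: -1163983/328416 ≈ -3.5442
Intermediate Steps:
Q = 1056 (Q = 33*32 = 1056)
-3449/Q + 1211/(-4354) = -3449/1056 + 1211/(-4354) = -3449*1/1056 + 1211*(-1/4354) = -3449/1056 - 173/622 = -1163983/328416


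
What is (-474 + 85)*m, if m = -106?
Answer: 41234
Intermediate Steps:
(-474 + 85)*m = (-474 + 85)*(-106) = -389*(-106) = 41234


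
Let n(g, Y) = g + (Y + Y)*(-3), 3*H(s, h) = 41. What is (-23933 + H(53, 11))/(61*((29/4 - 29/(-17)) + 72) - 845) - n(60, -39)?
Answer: -250379834/835035 ≈ -299.84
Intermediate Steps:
H(s, h) = 41/3 (H(s, h) = (1/3)*41 = 41/3)
n(g, Y) = g - 6*Y (n(g, Y) = g + (2*Y)*(-3) = g - 6*Y)
(-23933 + H(53, 11))/(61*((29/4 - 29/(-17)) + 72) - 845) - n(60, -39) = (-23933 + 41/3)/(61*((29/4 - 29/(-17)) + 72) - 845) - (60 - 6*(-39)) = -71758/(3*(61*((29*(1/4) - 29*(-1/17)) + 72) - 845)) - (60 + 234) = -71758/(3*(61*((29/4 + 29/17) + 72) - 845)) - 1*294 = -71758/(3*(61*(609/68 + 72) - 845)) - 294 = -71758/(3*(61*(5505/68) - 845)) - 294 = -71758/(3*(335805/68 - 845)) - 294 = -71758/(3*278345/68) - 294 = -71758/3*68/278345 - 294 = -4879544/835035 - 294 = -250379834/835035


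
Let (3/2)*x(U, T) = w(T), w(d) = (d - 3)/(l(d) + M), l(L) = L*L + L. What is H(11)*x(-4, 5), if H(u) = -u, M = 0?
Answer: -22/45 ≈ -0.48889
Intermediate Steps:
l(L) = L + L**2 (l(L) = L**2 + L = L + L**2)
w(d) = (-3 + d)/(d*(1 + d)) (w(d) = (d - 3)/(d*(1 + d) + 0) = (-3 + d)/((d*(1 + d))) = (-3 + d)*(1/(d*(1 + d))) = (-3 + d)/(d*(1 + d)))
x(U, T) = 2*(-3 + T)/(3*T*(1 + T)) (x(U, T) = 2*((-3 + T)/(T*(1 + T)))/3 = 2*(-3 + T)/(3*T*(1 + T)))
H(11)*x(-4, 5) = (-1*11)*((2/3)*(-3 + 5)/(5*(1 + 5))) = -22*2/(3*5*6) = -11*2/45 = -22/45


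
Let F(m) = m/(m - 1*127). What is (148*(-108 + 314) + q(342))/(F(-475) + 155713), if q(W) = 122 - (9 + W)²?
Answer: -55739782/93739701 ≈ -0.59462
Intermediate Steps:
F(m) = m/(-127 + m) (F(m) = m/(m - 127) = m/(-127 + m))
(148*(-108 + 314) + q(342))/(F(-475) + 155713) = (148*(-108 + 314) + (122 - (9 + 342)²))/(-475/(-127 - 475) + 155713) = (148*206 + (122 - 1*351²))/(-475/(-602) + 155713) = (30488 + (122 - 1*123201))/(-475*(-1/602) + 155713) = (30488 + (122 - 123201))/(475/602 + 155713) = (30488 - 123079)/(93739701/602) = -92591*602/93739701 = -55739782/93739701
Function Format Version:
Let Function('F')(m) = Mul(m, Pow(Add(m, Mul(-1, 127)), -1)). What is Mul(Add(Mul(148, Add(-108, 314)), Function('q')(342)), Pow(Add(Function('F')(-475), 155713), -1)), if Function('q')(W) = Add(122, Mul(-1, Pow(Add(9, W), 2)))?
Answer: Rational(-55739782, 93739701) ≈ -0.59462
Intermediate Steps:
Function('F')(m) = Mul(m, Pow(Add(-127, m), -1)) (Function('F')(m) = Mul(m, Pow(Add(m, -127), -1)) = Mul(m, Pow(Add(-127, m), -1)))
Mul(Add(Mul(148, Add(-108, 314)), Function('q')(342)), Pow(Add(Function('F')(-475), 155713), -1)) = Mul(Add(Mul(148, Add(-108, 314)), Add(122, Mul(-1, Pow(Add(9, 342), 2)))), Pow(Add(Mul(-475, Pow(Add(-127, -475), -1)), 155713), -1)) = Mul(Add(Mul(148, 206), Add(122, Mul(-1, Pow(351, 2)))), Pow(Add(Mul(-475, Pow(-602, -1)), 155713), -1)) = Mul(Add(30488, Add(122, Mul(-1, 123201))), Pow(Add(Mul(-475, Rational(-1, 602)), 155713), -1)) = Mul(Add(30488, Add(122, -123201)), Pow(Add(Rational(475, 602), 155713), -1)) = Mul(Add(30488, -123079), Pow(Rational(93739701, 602), -1)) = Mul(-92591, Rational(602, 93739701)) = Rational(-55739782, 93739701)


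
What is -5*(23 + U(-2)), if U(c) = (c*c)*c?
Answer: -75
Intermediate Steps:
U(c) = c³ (U(c) = c²*c = c³)
-5*(23 + U(-2)) = -5*(23 + (-2)³) = -5*(23 - 8) = -5*15 = -75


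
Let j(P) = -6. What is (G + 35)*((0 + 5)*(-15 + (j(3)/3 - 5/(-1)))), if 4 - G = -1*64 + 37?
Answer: -3960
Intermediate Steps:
G = 31 (G = 4 - (-1*64 + 37) = 4 - (-64 + 37) = 4 - 1*(-27) = 4 + 27 = 31)
(G + 35)*((0 + 5)*(-15 + (j(3)/3 - 5/(-1)))) = (31 + 35)*((0 + 5)*(-15 + (-6/3 - 5/(-1)))) = 66*(5*(-15 + (-6*⅓ - 5*(-1)))) = 66*(5*(-15 + (-2 + 5))) = 66*(5*(-15 + 3)) = 66*(5*(-12)) = 66*(-60) = -3960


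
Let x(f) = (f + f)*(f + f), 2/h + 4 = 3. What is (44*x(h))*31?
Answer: 21824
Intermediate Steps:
h = -2 (h = 2/(-4 + 3) = 2/(-1) = 2*(-1) = -2)
x(f) = 4*f**2 (x(f) = (2*f)*(2*f) = 4*f**2)
(44*x(h))*31 = (44*(4*(-2)**2))*31 = (44*(4*4))*31 = (44*16)*31 = 704*31 = 21824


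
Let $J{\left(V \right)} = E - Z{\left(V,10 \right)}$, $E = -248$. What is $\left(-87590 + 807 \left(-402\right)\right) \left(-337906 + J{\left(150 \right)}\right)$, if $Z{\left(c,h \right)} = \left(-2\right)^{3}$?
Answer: $139317504584$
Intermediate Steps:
$Z{\left(c,h \right)} = -8$
$J{\left(V \right)} = -240$ ($J{\left(V \right)} = -248 - -8 = -248 + 8 = -240$)
$\left(-87590 + 807 \left(-402\right)\right) \left(-337906 + J{\left(150 \right)}\right) = \left(-87590 + 807 \left(-402\right)\right) \left(-337906 - 240\right) = \left(-87590 - 324414\right) \left(-338146\right) = \left(-412004\right) \left(-338146\right) = 139317504584$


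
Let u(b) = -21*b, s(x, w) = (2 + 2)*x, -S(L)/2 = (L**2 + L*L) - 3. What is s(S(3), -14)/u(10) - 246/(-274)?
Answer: 1409/959 ≈ 1.4692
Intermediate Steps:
S(L) = 6 - 4*L**2 (S(L) = -2*((L**2 + L*L) - 3) = -2*((L**2 + L**2) - 3) = -2*(2*L**2 - 3) = -2*(-3 + 2*L**2) = 6 - 4*L**2)
s(x, w) = 4*x
s(S(3), -14)/u(10) - 246/(-274) = (4*(6 - 4*3**2))/((-21*10)) - 246/(-274) = (4*(6 - 4*9))/(-210) - 246*(-1/274) = (4*(6 - 36))*(-1/210) + 123/137 = (4*(-30))*(-1/210) + 123/137 = -120*(-1/210) + 123/137 = 4/7 + 123/137 = 1409/959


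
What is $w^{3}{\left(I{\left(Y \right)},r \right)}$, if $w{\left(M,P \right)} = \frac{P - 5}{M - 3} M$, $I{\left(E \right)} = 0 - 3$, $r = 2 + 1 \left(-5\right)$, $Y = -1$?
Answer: $-64$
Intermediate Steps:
$r = -3$ ($r = 2 - 5 = -3$)
$I{\left(E \right)} = -3$ ($I{\left(E \right)} = 0 - 3 = -3$)
$w{\left(M,P \right)} = \frac{M \left(-5 + P\right)}{-3 + M}$ ($w{\left(M,P \right)} = \frac{-5 + P}{-3 + M} M = \frac{M \left(-5 + P\right)}{-3 + M}$)
$w^{3}{\left(I{\left(Y \right)},r \right)} = \left(- \frac{3 \left(-5 - 3\right)}{-3 - 3}\right)^{3} = \left(\left(-3\right) \frac{1}{-6} \left(-8\right)\right)^{3} = \left(\left(-3\right) \left(- \frac{1}{6}\right) \left(-8\right)\right)^{3} = \left(-4\right)^{3} = -64$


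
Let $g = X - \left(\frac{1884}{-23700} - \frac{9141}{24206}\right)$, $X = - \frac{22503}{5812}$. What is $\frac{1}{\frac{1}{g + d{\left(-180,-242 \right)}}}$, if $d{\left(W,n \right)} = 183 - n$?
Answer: $\frac{58569458511927}{138926706100} \approx 421.59$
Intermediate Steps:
$X = - \frac{22503}{5812}$ ($X = \left(-22503\right) \frac{1}{5812} = - \frac{22503}{5812} \approx -3.8718$)
$g = - \frac{474391580573}{138926706100}$ ($g = - \frac{22503}{5812} - \left(\frac{1884}{-23700} - \frac{9141}{24206}\right) = - \frac{22503}{5812} - \left(1884 \left(- \frac{1}{23700}\right) - \frac{9141}{24206}\right) = - \frac{22503}{5812} - \left(- \frac{157}{1975} - \frac{9141}{24206}\right) = - \frac{22503}{5812} - - \frac{21853817}{47806850} = - \frac{22503}{5812} + \frac{21853817}{47806850} = - \frac{474391580573}{138926706100} \approx -3.4147$)
$\frac{1}{\frac{1}{g + d{\left(-180,-242 \right)}}} = \frac{1}{\frac{1}{- \frac{474391580573}{138926706100} + \left(183 - -242\right)}} = \frac{1}{\frac{1}{- \frac{474391580573}{138926706100} + \left(183 + 242\right)}} = \frac{1}{\frac{1}{- \frac{474391580573}{138926706100} + 425}} = \frac{1}{\frac{1}{\frac{58569458511927}{138926706100}}} = \frac{1}{\frac{138926706100}{58569458511927}} = \frac{58569458511927}{138926706100}$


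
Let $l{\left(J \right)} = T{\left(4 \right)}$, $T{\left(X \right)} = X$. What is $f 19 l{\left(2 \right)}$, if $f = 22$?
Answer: $1672$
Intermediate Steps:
$l{\left(J \right)} = 4$
$f 19 l{\left(2 \right)} = 22 \cdot 19 \cdot 4 = 418 \cdot 4 = 1672$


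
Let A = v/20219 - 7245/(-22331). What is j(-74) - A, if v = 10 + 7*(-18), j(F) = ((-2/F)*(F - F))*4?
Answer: -143896259/451510489 ≈ -0.31870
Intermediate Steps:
j(F) = 0 (j(F) = (-2/F*0)*4 = 0*4 = 0)
v = -116 (v = 10 - 126 = -116)
A = 143896259/451510489 (A = -116/20219 - 7245/(-22331) = -116*1/20219 - 7245*(-1/22331) = -116/20219 + 7245/22331 = 143896259/451510489 ≈ 0.31870)
j(-74) - A = 0 - 1*143896259/451510489 = 0 - 143896259/451510489 = -143896259/451510489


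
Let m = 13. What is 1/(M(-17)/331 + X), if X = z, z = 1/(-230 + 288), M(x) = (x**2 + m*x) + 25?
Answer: 19198/5725 ≈ 3.3534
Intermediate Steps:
M(x) = 25 + x**2 + 13*x (M(x) = (x**2 + 13*x) + 25 = 25 + x**2 + 13*x)
z = 1/58 ≈ 0.017241
X = 1/58 ≈ 0.017241
1/(M(-17)/331 + X) = 1/((25 + (-17)**2 + 13*(-17))/331 + 1/58) = 1/((25 + 289 - 221)*(1/331) + 1/58) = 1/(93*(1/331) + 1/58) = 1/(93/331 + 1/58) = 1/(5725/19198) = 19198/5725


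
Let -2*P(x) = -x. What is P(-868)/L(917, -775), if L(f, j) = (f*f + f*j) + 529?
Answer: -434/130743 ≈ -0.0033195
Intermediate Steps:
P(x) = x/2 (P(x) = -(-1)*x/2 = x/2)
L(f, j) = 529 + f² + f*j (L(f, j) = (f² + f*j) + 529 = 529 + f² + f*j)
P(-868)/L(917, -775) = ((½)*(-868))/(529 + 917² + 917*(-775)) = -434/(529 + 840889 - 710675) = -434/130743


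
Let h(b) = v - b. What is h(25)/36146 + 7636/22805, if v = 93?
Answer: 138780798/412154765 ≈ 0.33672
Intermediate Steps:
h(b) = 93 - b
h(25)/36146 + 7636/22805 = (93 - 1*25)/36146 + 7636/22805 = (93 - 25)*(1/36146) + 7636*(1/22805) = 68*(1/36146) + 7636/22805 = 34/18073 + 7636/22805 = 138780798/412154765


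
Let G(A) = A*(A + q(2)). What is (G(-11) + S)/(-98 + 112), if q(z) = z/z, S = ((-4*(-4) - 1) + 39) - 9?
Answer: 155/14 ≈ 11.071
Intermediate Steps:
S = 45 (S = ((16 - 1) + 39) - 9 = (15 + 39) - 9 = 54 - 9 = 45)
q(z) = 1
G(A) = A*(1 + A) (G(A) = A*(A + 1) = A*(1 + A))
(G(-11) + S)/(-98 + 112) = (-11*(1 - 11) + 45)/(-98 + 112) = (-11*(-10) + 45)/14 = (110 + 45)*(1/14) = 155*(1/14) = 155/14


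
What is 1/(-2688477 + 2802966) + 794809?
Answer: 90996887602/114489 ≈ 7.9481e+5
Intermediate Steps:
1/(-2688477 + 2802966) + 794809 = 1/114489 + 794809 = 90996887602/114489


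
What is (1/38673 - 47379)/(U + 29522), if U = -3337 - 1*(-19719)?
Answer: -48218107/46716984 ≈ -1.0321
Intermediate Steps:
U = 16382 (U = -3337 + 19719 = 16382)
(1/38673 - 47379)/(U + 29522) = (1/38673 - 47379)/(16382 + 29522) = (1/38673 - 47379)/45904 = -1832288066/38673*1/45904 = -48218107/46716984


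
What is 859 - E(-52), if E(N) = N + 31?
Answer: 880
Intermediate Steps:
E(N) = 31 + N
859 - E(-52) = 859 - (31 - 52) = 859 - 1*(-21) = 859 + 21 = 880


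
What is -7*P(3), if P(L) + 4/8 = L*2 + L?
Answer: -119/2 ≈ -59.500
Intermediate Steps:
P(L) = -1/2 + 3*L (P(L) = -1/2 + (L*2 + L) = -1/2 + (2*L + L) = -1/2 + 3*L)
-7*P(3) = -7*(-1/2 + 3*3) = -7*(-1/2 + 9) = -7*17/2 = -119/2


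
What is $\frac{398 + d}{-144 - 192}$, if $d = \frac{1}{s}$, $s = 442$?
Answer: $- \frac{8377}{7072} \approx -1.1845$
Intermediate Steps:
$d = \frac{1}{442} \approx 0.0022624$
$\frac{398 + d}{-144 - 192} = \frac{398 + \frac{1}{442}}{-144 - 192} = \frac{175917}{442 \left(-336\right)} = \frac{175917}{442} \left(- \frac{1}{336}\right) = - \frac{8377}{7072}$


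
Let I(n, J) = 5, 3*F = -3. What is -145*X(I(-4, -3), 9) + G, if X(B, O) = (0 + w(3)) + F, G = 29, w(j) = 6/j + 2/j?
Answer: -638/3 ≈ -212.67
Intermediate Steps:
F = -1 (F = (⅓)*(-3) = -1)
w(j) = 8/j
X(B, O) = 5/3 (X(B, O) = (0 + 8/3) - 1 = 8/3 - 1 = 5/3)
-145*X(I(-4, -3), 9) + G = -145*5/3 + 29 = -725/3 + 29 = -638/3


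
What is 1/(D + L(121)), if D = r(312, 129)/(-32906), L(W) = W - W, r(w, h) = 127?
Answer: -32906/127 ≈ -259.10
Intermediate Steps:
L(W) = 0
D = -127/32906 (D = 127/(-32906) = 127*(-1/32906) = -127/32906 ≈ -0.0038595)
1/(D + L(121)) = 1/(-127/32906 + 0) = 1/(-127/32906) = -32906/127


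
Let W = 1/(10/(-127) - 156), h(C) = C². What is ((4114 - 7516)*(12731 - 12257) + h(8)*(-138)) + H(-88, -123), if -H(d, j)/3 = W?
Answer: -32138993979/19822 ≈ -1.6214e+6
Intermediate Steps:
W = -127/19822 (W = 1/(10*(-1/127) - 156) = 1/(-10/127 - 156) = 1/(-19822/127) = -127/19822 ≈ -0.0064070)
H(d, j) = 381/19822 (H(d, j) = -3*(-127/19822) = 381/19822)
((4114 - 7516)*(12731 - 12257) + h(8)*(-138)) + H(-88, -123) = ((4114 - 7516)*(12731 - 12257) + 8²*(-138)) + 381/19822 = (-3402*474 + 64*(-138)) + 381/19822 = (-1612548 - 8832) + 381/19822 = -1621380 + 381/19822 = -32138993979/19822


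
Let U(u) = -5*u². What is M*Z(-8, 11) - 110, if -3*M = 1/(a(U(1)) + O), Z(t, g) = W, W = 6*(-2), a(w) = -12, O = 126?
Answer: -6268/57 ≈ -109.96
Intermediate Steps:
W = -12
Z(t, g) = -12
M = -1/342 (M = -1/(3*(-12 + 126)) = -⅓/114 = -⅓*1/114 = -1/342 ≈ -0.0029240)
M*Z(-8, 11) - 110 = -1/342*(-12) - 110 = 2/57 - 110 = -6268/57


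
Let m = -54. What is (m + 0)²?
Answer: 2916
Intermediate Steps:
(m + 0)² = (-54 + 0)² = (-54)² = 2916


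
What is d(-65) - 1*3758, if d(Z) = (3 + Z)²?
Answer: 86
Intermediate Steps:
d(-65) - 1*3758 = (3 - 65)² - 1*3758 = (-62)² - 3758 = 3844 - 3758 = 86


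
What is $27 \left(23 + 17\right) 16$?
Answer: $17280$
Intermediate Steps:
$27 \left(23 + 17\right) 16 = 27 \cdot 40 \cdot 16 = 1080 \cdot 16 = 17280$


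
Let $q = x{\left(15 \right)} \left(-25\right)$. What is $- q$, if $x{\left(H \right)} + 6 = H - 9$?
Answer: $0$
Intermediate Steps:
$x{\left(H \right)} = -15 + H$ ($x{\left(H \right)} = -6 + \left(H - 9\right) = -6 + \left(-9 + H\right) = -15 + H$)
$q = 0$ ($q = \left(-15 + 15\right) \left(-25\right) = 0 \left(-25\right) = 0$)
$- q = \left(-1\right) 0 = 0$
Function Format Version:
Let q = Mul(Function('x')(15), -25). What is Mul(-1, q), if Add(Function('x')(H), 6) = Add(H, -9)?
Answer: 0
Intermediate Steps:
Function('x')(H) = Add(-15, H) (Function('x')(H) = Add(-6, Add(H, -9)) = Add(-6, Add(-9, H)) = Add(-15, H))
q = 0 (q = Mul(Add(-15, 15), -25) = Mul(0, -25) = 0)
Mul(-1, q) = Mul(-1, 0) = 0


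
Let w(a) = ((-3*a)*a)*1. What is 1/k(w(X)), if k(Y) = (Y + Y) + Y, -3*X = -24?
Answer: -1/576 ≈ -0.0017361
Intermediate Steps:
X = 8 (X = -⅓*(-24) = 8)
w(a) = -3*a² (w(a) = -3*a²*1 = -3*a²)
k(Y) = 3*Y (k(Y) = 2*Y + Y = 3*Y)
1/k(w(X)) = 1/(3*(-3*8²)) = 1/(3*(-3*64)) = 1/(3*(-192)) = 1/(-576) = -1/576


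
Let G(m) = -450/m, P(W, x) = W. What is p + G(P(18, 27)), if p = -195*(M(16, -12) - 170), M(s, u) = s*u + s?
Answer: 67445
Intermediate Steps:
M(s, u) = s + s*u
p = 67470 (p = -195*(16*(1 - 12) - 170) = -195*(16*(-11) - 170) = -195*(-176 - 170) = -195*(-346) = 67470)
p + G(P(18, 27)) = 67470 - 450/18 = 67470 - 450*1/18 = 67470 - 25 = 67445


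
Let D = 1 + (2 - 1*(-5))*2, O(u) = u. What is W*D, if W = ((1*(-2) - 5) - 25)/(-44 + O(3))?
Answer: 480/41 ≈ 11.707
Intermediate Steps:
D = 15 (D = 1 + (2 + 5)*2 = 1 + 7*2 = 1 + 14 = 15)
W = 32/41 (W = ((1*(-2) - 5) - 25)/(-44 + 3) = ((-2 - 5) - 25)/(-41) = (-7 - 25)*(-1/41) = -32*(-1/41) = 32/41 ≈ 0.78049)
W*D = (32/41)*15 = 480/41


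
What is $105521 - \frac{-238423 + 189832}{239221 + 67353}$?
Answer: $\frac{32350043645}{306574} \approx 1.0552 \cdot 10^{5}$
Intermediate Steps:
$105521 - \frac{-238423 + 189832}{239221 + 67353} = 105521 - - \frac{48591}{306574} = 105521 + \frac{48591}{306574} = \frac{32350043645}{306574}$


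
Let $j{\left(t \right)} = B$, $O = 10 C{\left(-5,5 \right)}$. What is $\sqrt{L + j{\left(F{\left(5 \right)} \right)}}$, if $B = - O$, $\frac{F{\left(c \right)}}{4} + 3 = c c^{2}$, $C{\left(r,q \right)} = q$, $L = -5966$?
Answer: $8 i \sqrt{94} \approx 77.563 i$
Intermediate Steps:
$O = 50$ ($O = 10 \cdot 5 = 50$)
$F{\left(c \right)} = -12 + 4 c^{3}$ ($F{\left(c \right)} = -12 + 4 c c^{2} = -12 + 4 c^{3}$)
$B = -50$ ($B = \left(-1\right) 50 = -50$)
$j{\left(t \right)} = -50$
$\sqrt{L + j{\left(F{\left(5 \right)} \right)}} = \sqrt{-5966 - 50} = \sqrt{-6016} = 8 i \sqrt{94}$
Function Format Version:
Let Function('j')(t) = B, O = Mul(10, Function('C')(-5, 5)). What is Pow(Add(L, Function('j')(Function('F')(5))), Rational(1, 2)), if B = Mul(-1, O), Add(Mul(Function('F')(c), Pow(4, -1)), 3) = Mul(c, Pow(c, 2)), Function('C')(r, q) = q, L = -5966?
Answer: Mul(8, I, Pow(94, Rational(1, 2))) ≈ Mul(77.563, I)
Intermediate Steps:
O = 50 (O = Mul(10, 5) = 50)
Function('F')(c) = Add(-12, Mul(4, Pow(c, 3))) (Function('F')(c) = Add(-12, Mul(4, Mul(c, Pow(c, 2)))) = Add(-12, Mul(4, Pow(c, 3))))
B = -50 (B = Mul(-1, 50) = -50)
Function('j')(t) = -50
Pow(Add(L, Function('j')(Function('F')(5))), Rational(1, 2)) = Pow(Add(-5966, -50), Rational(1, 2)) = Pow(-6016, Rational(1, 2)) = Mul(8, I, Pow(94, Rational(1, 2)))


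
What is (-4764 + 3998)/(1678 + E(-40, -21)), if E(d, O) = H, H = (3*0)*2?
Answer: -383/839 ≈ -0.45650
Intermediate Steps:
H = 0 (H = 0*2 = 0)
E(d, O) = 0
(-4764 + 3998)/(1678 + E(-40, -21)) = (-4764 + 3998)/(1678 + 0) = -766/1678 = -766*1/1678 = -383/839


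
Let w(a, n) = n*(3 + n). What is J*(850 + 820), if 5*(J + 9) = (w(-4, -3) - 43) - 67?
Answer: -51770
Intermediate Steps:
J = -31 (J = -9 + ((-3*(3 - 3) - 43) - 67)/5 = -9 + ((-3*0 - 43) - 67)/5 = -9 + ((0 - 43) - 67)/5 = -9 + (-43 - 67)/5 = -9 + (1/5)*(-110) = -9 - 22 = -31)
J*(850 + 820) = -31*(850 + 820) = -31*1670 = -51770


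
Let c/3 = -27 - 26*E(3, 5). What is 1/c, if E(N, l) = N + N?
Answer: -1/549 ≈ -0.0018215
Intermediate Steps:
E(N, l) = 2*N
c = -549 (c = 3*(-27 - 52*3) = 3*(-27 - 26*6) = 3*(-27 - 156) = 3*(-183) = -549)
1/c = 1/(-549) = -1/549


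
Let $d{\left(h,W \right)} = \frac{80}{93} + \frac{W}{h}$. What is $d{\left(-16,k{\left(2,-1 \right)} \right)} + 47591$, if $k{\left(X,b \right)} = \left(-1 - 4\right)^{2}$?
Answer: $\frac{70814363}{1488} \approx 47590.0$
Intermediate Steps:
$k{\left(X,b \right)} = 25$ ($k{\left(X,b \right)} = \left(-5\right)^{2} = 25$)
$d{\left(h,W \right)} = \frac{80}{93} + \frac{W}{h}$ ($d{\left(h,W \right)} = 80 \cdot \frac{1}{93} + \frac{W}{h} = \frac{80}{93} + \frac{W}{h}$)
$d{\left(-16,k{\left(2,-1 \right)} \right)} + 47591 = \left(\frac{80}{93} + \frac{25}{-16}\right) + 47591 = \left(\frac{80}{93} + 25 \left(- \frac{1}{16}\right)\right) + 47591 = \left(\frac{80}{93} - \frac{25}{16}\right) + 47591 = - \frac{1045}{1488} + 47591 = \frac{70814363}{1488}$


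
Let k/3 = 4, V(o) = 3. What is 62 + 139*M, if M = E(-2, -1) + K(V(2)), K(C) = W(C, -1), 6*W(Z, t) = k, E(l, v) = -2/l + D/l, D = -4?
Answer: 757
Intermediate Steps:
E(l, v) = -6/l (E(l, v) = -2/l - 4/l = -6/l)
k = 12 (k = 3*4 = 12)
W(Z, t) = 2 (W(Z, t) = (1/6)*12 = 2)
K(C) = 2
M = 5 (M = -6/(-2) + 2 = -6*(-1/2) + 2 = 3 + 2 = 5)
62 + 139*M = 62 + 139*5 = 62 + 695 = 757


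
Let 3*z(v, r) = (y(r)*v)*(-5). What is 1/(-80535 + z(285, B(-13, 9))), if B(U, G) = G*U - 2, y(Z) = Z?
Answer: -1/24010 ≈ -4.1649e-5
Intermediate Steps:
B(U, G) = -2 + G*U
z(v, r) = -5*r*v/3 (z(v, r) = ((r*v)*(-5))/3 = (-5*r*v)/3 = -5*r*v/3)
1/(-80535 + z(285, B(-13, 9))) = 1/(-80535 - 5/3*(-2 + 9*(-13))*285) = 1/(-80535 - 5/3*(-2 - 117)*285) = 1/(-80535 - 5/3*(-119)*285) = 1/(-80535 + 56525) = 1/(-24010) = -1/24010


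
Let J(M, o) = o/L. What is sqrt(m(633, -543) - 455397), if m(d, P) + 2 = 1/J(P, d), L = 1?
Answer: I*sqrt(182473369278)/633 ≈ 674.83*I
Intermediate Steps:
J(M, o) = o (J(M, o) = o/1 = o*1 = o)
m(d, P) = -2 + 1/d
sqrt(m(633, -543) - 455397) = sqrt((-2 + 1/633) - 455397) = sqrt(-1265/633 - 455397) = sqrt(-288267566/633) = I*sqrt(182473369278)/633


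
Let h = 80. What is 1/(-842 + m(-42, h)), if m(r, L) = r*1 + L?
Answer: -1/804 ≈ -0.0012438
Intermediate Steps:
m(r, L) = L + r (m(r, L) = r + L = L + r)
1/(-842 + m(-42, h)) = 1/(-842 + (80 - 42)) = 1/(-842 + 38) = 1/(-804) = -1/804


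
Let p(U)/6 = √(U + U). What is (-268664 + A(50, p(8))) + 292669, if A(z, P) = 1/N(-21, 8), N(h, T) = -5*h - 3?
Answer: 2448511/102 ≈ 24005.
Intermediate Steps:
N(h, T) = -3 - 5*h
p(U) = 6*√2*√U (p(U) = 6*√(U + U) = 6*√(2*U) = 6*(√2*√U) = 6*√2*√U)
A(z, P) = 1/102 (A(z, P) = 1/(-3 - 5*(-21)) = 1/(-3 + 105) = 1/102)
(-268664 + A(50, p(8))) + 292669 = (-268664 + 1/102) + 292669 = -27403727/102 + 292669 = 2448511/102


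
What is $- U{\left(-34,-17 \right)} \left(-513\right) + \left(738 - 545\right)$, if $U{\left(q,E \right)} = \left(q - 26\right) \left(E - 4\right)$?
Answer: $646573$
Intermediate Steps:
$U{\left(q,E \right)} = \left(-26 + q\right) \left(-4 + E\right)$
$- U{\left(-34,-17 \right)} \left(-513\right) + \left(738 - 545\right) = - (104 - -442 - -136 - -578) \left(-513\right) + \left(738 - 545\right) = - (104 + 442 + 136 + 578) \left(-513\right) + 193 = \left(-1\right) 1260 \left(-513\right) + 193 = \left(-1260\right) \left(-513\right) + 193 = 646380 + 193 = 646573$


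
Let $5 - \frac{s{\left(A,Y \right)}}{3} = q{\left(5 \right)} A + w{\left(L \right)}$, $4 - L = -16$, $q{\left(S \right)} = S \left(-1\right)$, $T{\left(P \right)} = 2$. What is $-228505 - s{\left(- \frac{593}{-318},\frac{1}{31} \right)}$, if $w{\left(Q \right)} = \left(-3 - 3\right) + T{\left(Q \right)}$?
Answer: $- \frac{24227357}{106} \approx -2.2856 \cdot 10^{5}$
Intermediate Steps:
$q{\left(S \right)} = - S$
$L = 20$ ($L = 4 - -16 = 4 + 16 = 20$)
$w{\left(Q \right)} = -4$ ($w{\left(Q \right)} = \left(-3 - 3\right) + 2 = -6 + 2 = -4$)
$s{\left(A,Y \right)} = 27 + 15 A$ ($s{\left(A,Y \right)} = 15 - 3 \left(\left(-1\right) 5 A - 4\right) = 15 - 3 \left(- 5 A - 4\right) = 15 - 3 \left(-4 - 5 A\right) = 15 + \left(12 + 15 A\right) = 27 + 15 A$)
$-228505 - s{\left(- \frac{593}{-318},\frac{1}{31} \right)} = -228505 - \left(27 + 15 \left(- \frac{593}{-318}\right)\right) = -228505 - \left(27 + 15 \left(\left(-593\right) \left(- \frac{1}{318}\right)\right)\right) = -228505 - \left(27 + 15 \cdot \frac{593}{318}\right) = -228505 - \left(27 + \frac{2965}{106}\right) = -228505 - \frac{5827}{106} = - \frac{24227357}{106}$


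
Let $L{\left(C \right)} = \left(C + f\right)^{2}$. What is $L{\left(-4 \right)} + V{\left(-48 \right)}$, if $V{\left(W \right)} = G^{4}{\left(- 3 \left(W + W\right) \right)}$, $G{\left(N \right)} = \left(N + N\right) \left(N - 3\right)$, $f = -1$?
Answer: $726221954073231360025$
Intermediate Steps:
$G{\left(N \right)} = 2 N \left(-3 + N\right)$
$L{\left(C \right)} = \left(-1 + C\right)^{2}$ ($L{\left(C \right)} = \left(C - 1\right)^{2} = \left(-1 + C\right)^{2}$)
$V{\left(W \right)} = 20736 W^{4} \left(-3 - 6 W\right)^{4}$ ($V{\left(W \right)} = \left(2 \left(- 3 \left(W + W\right)\right) \left(-3 - 3 \left(W + W\right)\right)\right)^{4} = \left(2 \left(- 3 \cdot 2 W\right) \left(-3 - 3 \cdot 2 W\right)\right)^{4} = \left(2 \left(- 6 W\right) \left(-3 - 6 W\right)\right)^{4} = \left(- 12 W \left(-3 - 6 W\right)\right)^{4} = 20736 W^{4} \left(-3 - 6 W\right)^{4}$)
$L{\left(-4 \right)} + V{\left(-48 \right)} = \left(-1 - 4\right)^{2} + 1679616 \left(-48\right)^{4} \left(1 + 2 \left(-48\right)\right)^{4} = \left(-5\right)^{2} + 1679616 \cdot 5308416 \left(1 - 96\right)^{4} = 25 + 1679616 \cdot 5308416 \left(-95\right)^{4} = 25 + 1679616 \cdot 5308416 \cdot 81450625 = 25 + 726221954073231360000 = 726221954073231360025$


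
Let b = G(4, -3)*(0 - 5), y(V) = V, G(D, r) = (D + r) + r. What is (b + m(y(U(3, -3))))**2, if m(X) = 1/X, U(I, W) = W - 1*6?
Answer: 7921/81 ≈ 97.790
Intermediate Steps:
U(I, W) = -6 + W (U(I, W) = W - 6 = -6 + W)
G(D, r) = D + 2*r
b = 10 (b = (4 + 2*(-3))*(0 - 5) = (4 - 6)*(-5) = -2*(-5) = 10)
(b + m(y(U(3, -3))))**2 = (10 + 1/(-6 - 3))**2 = (10 + 1/(-9))**2 = (10 - 1/9)**2 = (89/9)**2 = 7921/81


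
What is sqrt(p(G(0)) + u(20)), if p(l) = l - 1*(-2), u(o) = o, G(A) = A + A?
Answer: sqrt(22) ≈ 4.6904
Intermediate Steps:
G(A) = 2*A
p(l) = 2 + l (p(l) = l + 2 = 2 + l)
sqrt(p(G(0)) + u(20)) = sqrt((2 + 2*0) + 20) = sqrt((2 + 0) + 20) = sqrt(2 + 20) = sqrt(22)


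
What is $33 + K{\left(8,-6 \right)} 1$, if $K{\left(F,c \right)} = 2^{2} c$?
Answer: $9$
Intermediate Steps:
$K{\left(F,c \right)} = 4 c$
$33 + K{\left(8,-6 \right)} 1 = 33 + 4 \left(-6\right) 1 = 33 - 24 = 9$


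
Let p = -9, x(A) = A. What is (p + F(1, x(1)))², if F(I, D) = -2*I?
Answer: 121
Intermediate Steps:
(p + F(1, x(1)))² = (-9 - 2*1)² = (-9 - 2)² = (-11)² = 121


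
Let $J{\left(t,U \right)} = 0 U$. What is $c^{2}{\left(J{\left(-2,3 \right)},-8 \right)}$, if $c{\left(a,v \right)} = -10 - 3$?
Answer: $169$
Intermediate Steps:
$J{\left(t,U \right)} = 0$
$c{\left(a,v \right)} = -13$ ($c{\left(a,v \right)} = -10 - 3 = -13$)
$c^{2}{\left(J{\left(-2,3 \right)},-8 \right)} = \left(-13\right)^{2} = 169$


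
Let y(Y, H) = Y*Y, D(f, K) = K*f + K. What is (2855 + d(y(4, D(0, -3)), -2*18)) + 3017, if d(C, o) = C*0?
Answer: 5872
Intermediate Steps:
D(f, K) = K + K*f
y(Y, H) = Y**2
d(C, o) = 0
(2855 + d(y(4, D(0, -3)), -2*18)) + 3017 = (2855 + 0) + 3017 = 2855 + 3017 = 5872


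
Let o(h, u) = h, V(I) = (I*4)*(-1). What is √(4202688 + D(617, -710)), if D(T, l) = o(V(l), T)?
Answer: 34*√3638 ≈ 2050.7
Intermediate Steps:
V(I) = -4*I (V(I) = (4*I)*(-1) = -4*I)
D(T, l) = -4*l
√(4202688 + D(617, -710)) = √(4202688 - 4*(-710)) = √(4202688 + 2840) = √4205528 = 34*√3638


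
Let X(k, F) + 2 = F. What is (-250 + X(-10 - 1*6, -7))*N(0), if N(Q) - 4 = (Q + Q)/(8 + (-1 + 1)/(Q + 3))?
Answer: -1036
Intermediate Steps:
X(k, F) = -2 + F
N(Q) = 4 + Q/4 (N(Q) = 4 + (Q + Q)/(8 + (-1 + 1)/(Q + 3)) = 4 + (2*Q)/(8 + 0/(3 + Q)) = 4 + (2*Q)/(8 + 0) = 4 + (2*Q)/8 = 4 + (2*Q)*(⅛) = 4 + Q/4)
(-250 + X(-10 - 1*6, -7))*N(0) = (-250 + (-2 - 7))*(4 + (¼)*0) = (-250 - 9)*(4 + 0) = -259*4 = -1036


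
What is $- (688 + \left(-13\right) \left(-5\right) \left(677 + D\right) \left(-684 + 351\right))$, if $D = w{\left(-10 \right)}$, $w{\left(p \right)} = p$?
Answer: $14436527$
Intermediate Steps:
$D = -10$
$- (688 + \left(-13\right) \left(-5\right) \left(677 + D\right) \left(-684 + 351\right)) = - (688 + \left(-13\right) \left(-5\right) \left(677 - 10\right) \left(-684 + 351\right)) = - (688 + 65 \cdot 667 \left(-333\right)) = - (688 + 65 \left(-222111\right)) = - (688 - 14437215) = \left(-1\right) \left(-14436527\right) = 14436527$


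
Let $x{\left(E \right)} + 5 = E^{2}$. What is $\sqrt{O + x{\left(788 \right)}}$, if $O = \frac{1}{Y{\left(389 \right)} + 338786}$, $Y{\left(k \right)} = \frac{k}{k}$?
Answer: $\frac{\sqrt{7918809633997142}}{112929} \approx 788.0$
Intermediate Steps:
$x{\left(E \right)} = -5 + E^{2}$
$Y{\left(k \right)} = 1$
$O = \frac{1}{338787}$ ($O = \frac{1}{1 + 338786} = \frac{1}{338787} \approx 2.9517 \cdot 10^{-6}$)
$\sqrt{O + x{\left(788 \right)}} = \sqrt{\frac{1}{338787} - \left(5 - 788^{2}\right)} = \sqrt{\frac{1}{338787} + \left(-5 + 620944\right)} = \sqrt{\frac{1}{338787} + 620939} = \sqrt{\frac{210366060994}{338787}} = \frac{\sqrt{7918809633997142}}{112929}$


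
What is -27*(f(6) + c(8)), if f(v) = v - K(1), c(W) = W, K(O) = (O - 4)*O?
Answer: -459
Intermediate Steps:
K(O) = O*(-4 + O) (K(O) = (-4 + O)*O = O*(-4 + O))
f(v) = 3 + v (f(v) = v - (-4 + 1) = v - (-3) = v - 1*(-3) = v + 3 = 3 + v)
-27*(f(6) + c(8)) = -27*((3 + 6) + 8) = -27*(9 + 8) = -27*17 = -459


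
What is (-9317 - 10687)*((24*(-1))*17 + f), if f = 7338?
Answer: -138627720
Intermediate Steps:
(-9317 - 10687)*((24*(-1))*17 + f) = (-9317 - 10687)*((24*(-1))*17 + 7338) = -20004*(-24*17 + 7338) = -20004*(-408 + 7338) = -20004*6930 = -138627720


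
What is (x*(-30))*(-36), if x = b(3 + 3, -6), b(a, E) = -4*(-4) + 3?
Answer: 20520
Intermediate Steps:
b(a, E) = 19 (b(a, E) = 16 + 3 = 19)
x = 19
(x*(-30))*(-36) = (19*(-30))*(-36) = -570*(-36) = 20520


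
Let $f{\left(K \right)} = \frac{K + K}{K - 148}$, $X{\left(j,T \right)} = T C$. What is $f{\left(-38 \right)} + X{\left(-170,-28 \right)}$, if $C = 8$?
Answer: $- \frac{20794}{93} \approx -223.59$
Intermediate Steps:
$X{\left(j,T \right)} = 8 T$ ($X{\left(j,T \right)} = T 8 = 8 T$)
$f{\left(K \right)} = \frac{2 K}{-148 + K}$
$f{\left(-38 \right)} + X{\left(-170,-28 \right)} = 2 \left(-38\right) \frac{1}{-148 - 38} + 8 \left(-28\right) = 2 \left(-38\right) \frac{1}{-186} - 224 = 2 \left(-38\right) \left(- \frac{1}{186}\right) - 224 = \frac{38}{93} - 224 = - \frac{20794}{93}$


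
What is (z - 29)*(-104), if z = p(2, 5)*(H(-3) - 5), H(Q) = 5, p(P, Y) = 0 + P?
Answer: 3016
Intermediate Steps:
p(P, Y) = P
z = 0 (z = 2*(5 - 5) = 2*0 = 0)
(z - 29)*(-104) = (0 - 29)*(-104) = -29*(-104) = 3016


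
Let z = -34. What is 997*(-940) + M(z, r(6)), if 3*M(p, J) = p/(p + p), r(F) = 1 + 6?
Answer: -5623079/6 ≈ -9.3718e+5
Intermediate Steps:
r(F) = 7
M(p, J) = ⅙ (M(p, J) = (p/(p + p))/3 = (p/((2*p)))/3 = ((1/(2*p))*p)/3 = (⅓)*(½) = ⅙)
997*(-940) + M(z, r(6)) = 997*(-940) + ⅙ = -937180 + ⅙ = -5623079/6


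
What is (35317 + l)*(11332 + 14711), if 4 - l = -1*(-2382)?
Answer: 857830377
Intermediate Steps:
l = -2378 (l = 4 - (-1)*(-2382) = 4 - 1*2382 = 4 - 2382 = -2378)
(35317 + l)*(11332 + 14711) = (35317 - 2378)*(11332 + 14711) = 32939*26043 = 857830377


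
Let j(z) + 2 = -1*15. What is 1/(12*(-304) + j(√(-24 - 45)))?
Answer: -1/3665 ≈ -0.00027285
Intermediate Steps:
j(z) = -17 (j(z) = -2 - 1*15 = -2 - 15 = -17)
1/(12*(-304) + j(√(-24 - 45))) = 1/(12*(-304) - 17) = 1/(-3648 - 17) = 1/(-3665) = -1/3665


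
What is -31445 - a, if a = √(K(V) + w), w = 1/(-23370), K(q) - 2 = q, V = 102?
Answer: -31445 - √56800294230/23370 ≈ -31455.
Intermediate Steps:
K(q) = 2 + q
w = -1/23370 ≈ -4.2790e-5
a = √56800294230/23370 (a = √((2 + 102) - 1/23370) = √(104 - 1/23370) = √(2430479/23370) = √56800294230/23370 ≈ 10.198)
-31445 - a = -31445 - √56800294230/23370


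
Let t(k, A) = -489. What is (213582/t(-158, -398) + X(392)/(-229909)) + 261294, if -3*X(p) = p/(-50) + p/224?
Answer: 977566814442111/3747516700 ≈ 2.6086e+5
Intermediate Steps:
X(p) = 29*p/5600 (X(p) = -(p/(-50) + p/224)/3 = -(p*(-1/50) + p*(1/224))/3 = -(-p/50 + p/224)/3 = -(-29)*p/5600 = 29*p/5600)
(213582/t(-158, -398) + X(392)/(-229909)) + 261294 = (213582/(-489) + ((29/5600)*392)/(-229909)) + 261294 = (213582*(-1/489) + (203/100)*(-1/229909)) + 261294 = (-71194/163 - 203/22990900) + 261294 = -1636814167689/3747516700 + 261294 = 977566814442111/3747516700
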